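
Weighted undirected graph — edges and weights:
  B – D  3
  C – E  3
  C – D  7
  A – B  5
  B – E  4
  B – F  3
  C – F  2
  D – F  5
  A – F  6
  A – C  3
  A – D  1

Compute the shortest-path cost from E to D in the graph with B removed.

Checking several routes:
E→C→A→D: 3 + 3 + 1 = 7
E→C→D: 3 + 7 = 10
E→C→F→D: 3 + 2 + 5 = 10
Best route has total 7.

7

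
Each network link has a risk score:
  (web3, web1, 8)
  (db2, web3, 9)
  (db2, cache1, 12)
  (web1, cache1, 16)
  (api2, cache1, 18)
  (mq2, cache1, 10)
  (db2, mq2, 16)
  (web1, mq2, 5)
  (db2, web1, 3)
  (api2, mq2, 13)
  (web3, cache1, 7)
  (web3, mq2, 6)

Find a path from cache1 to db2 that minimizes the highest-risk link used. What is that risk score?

7

A few of the cache1→db2 routes:
cache1 - web3 - db2: max(7, 9) = 9
cache1 - web3 - web1 - db2: max(7, 8, 3) = 8
cache1 - web3 - mq2 - web1 - db2: max(7, 6, 5, 3) = 7
Best route has worst link 7.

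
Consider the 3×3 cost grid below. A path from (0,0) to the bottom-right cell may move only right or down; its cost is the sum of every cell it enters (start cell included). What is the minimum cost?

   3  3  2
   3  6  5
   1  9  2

15

One optimal route is (0,0)→(0,1)→(0,2)→(1,2)→(2,2).
Its cost is 3 + 3 + 2 + 5 + 2 = 15.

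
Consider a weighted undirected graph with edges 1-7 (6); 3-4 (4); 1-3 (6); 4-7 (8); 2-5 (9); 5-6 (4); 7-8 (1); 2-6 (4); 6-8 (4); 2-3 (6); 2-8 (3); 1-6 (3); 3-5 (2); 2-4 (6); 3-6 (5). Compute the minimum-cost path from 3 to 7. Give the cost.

10

Checking several routes:
3 → 6 → 8 → 7: 5 + 4 + 1 = 10
3 → 2 → 8 → 7: 6 + 3 + 1 = 10
3 → 1 → 7: 6 + 6 = 12
3 → 5 → 6 → 8 → 7: 2 + 4 + 4 + 1 = 11
3 → 4 → 7: 4 + 8 = 12
The minimum is 10.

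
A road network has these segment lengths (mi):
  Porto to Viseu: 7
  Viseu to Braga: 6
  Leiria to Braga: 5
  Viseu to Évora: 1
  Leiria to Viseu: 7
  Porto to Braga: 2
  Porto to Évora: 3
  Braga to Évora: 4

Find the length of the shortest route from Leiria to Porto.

Checking several routes:
Leiria→Braga→Évora→Porto: 5 + 4 + 3 = 12
Leiria→Viseu→Évora→Porto: 7 + 1 + 3 = 11
Leiria→Braga→Porto: 5 + 2 = 7
Best route has total 7 mi.

7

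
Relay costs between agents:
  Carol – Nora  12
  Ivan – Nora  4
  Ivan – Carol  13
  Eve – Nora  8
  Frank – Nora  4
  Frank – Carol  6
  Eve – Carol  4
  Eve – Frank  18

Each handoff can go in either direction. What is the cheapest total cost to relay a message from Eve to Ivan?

Comparing a few candidate routes:
Eve -> Carol -> Nora -> Ivan: 4 + 12 + 4 = 20
Eve -> Carol -> Frank -> Nora -> Ivan: 4 + 6 + 4 + 4 = 18
Eve -> Frank -> Nora -> Ivan: 18 + 4 + 4 = 26
Eve -> Nora -> Ivan: 8 + 4 = 12
Eve -> Carol -> Ivan: 4 + 13 = 17
The minimum is 12.

12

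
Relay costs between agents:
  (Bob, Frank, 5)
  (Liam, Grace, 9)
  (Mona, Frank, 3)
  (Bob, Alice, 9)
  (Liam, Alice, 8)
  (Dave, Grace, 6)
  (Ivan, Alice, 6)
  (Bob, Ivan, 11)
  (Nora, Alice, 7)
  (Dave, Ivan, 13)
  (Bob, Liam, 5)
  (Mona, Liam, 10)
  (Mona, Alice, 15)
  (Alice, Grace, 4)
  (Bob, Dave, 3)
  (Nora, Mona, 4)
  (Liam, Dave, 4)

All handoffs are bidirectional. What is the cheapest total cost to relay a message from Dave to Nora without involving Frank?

Some routes from Dave to Nora avoiding Frank:
Dave - Grace - Alice - Nora: 6 + 4 + 7 = 17
Dave - Liam - Mona - Nora: 4 + 10 + 4 = 18
Dave - Bob - Liam - Mona - Nora: 3 + 5 + 10 + 4 = 22
Dave - Bob - Alice - Nora: 3 + 9 + 7 = 19
Dave - Liam - Alice - Nora: 4 + 8 + 7 = 19
Shortest: 17.

17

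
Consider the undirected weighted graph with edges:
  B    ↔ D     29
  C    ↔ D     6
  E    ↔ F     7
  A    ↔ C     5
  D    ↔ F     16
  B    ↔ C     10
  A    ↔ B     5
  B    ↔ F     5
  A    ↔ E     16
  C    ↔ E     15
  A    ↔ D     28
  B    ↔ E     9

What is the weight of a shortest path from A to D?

11

Checking several routes:
A-B-F-D: 5 + 5 + 16 = 26
A-D: 28
A-B-C-D: 5 + 10 + 6 = 21
A-C-D: 5 + 6 = 11
Shortest: 11.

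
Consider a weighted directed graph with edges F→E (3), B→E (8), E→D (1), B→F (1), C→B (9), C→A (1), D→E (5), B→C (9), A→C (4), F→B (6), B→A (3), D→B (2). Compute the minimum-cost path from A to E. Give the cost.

17

Paths from A to E:
A → C → B → E: 4 + 9 + 8 = 21
A → C → B → F → E: 4 + 9 + 1 + 3 = 17
The minimum is 17.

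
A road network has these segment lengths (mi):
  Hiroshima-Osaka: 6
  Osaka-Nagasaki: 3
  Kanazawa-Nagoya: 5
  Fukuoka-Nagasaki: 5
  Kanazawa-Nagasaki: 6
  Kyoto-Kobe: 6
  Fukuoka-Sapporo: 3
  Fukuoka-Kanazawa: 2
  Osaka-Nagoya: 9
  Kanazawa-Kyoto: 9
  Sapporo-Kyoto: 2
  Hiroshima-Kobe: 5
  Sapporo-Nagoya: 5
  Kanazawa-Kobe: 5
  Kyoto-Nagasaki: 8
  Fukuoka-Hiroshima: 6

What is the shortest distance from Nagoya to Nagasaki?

11

A few of the Nagoya→Nagasaki routes:
Nagoya→Osaka→Nagasaki: 9 + 3 = 12
Nagoya→Kanazawa→Fukuoka→Nagasaki: 5 + 2 + 5 = 12
Nagoya→Sapporo→Fukuoka→Nagasaki: 5 + 3 + 5 = 13
Nagoya→Kanazawa→Nagasaki: 5 + 6 = 11
Best route has total 11 mi.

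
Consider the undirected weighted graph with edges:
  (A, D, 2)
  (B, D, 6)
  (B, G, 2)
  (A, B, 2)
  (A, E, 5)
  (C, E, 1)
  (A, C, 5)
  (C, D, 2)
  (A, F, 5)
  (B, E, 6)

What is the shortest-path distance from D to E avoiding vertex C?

Paths from D to E avoiding C:
D-B-E: 6 + 6 = 12
D-A-B-E: 2 + 2 + 6 = 10
D-A-E: 2 + 5 = 7
D-B-A-E: 6 + 2 + 5 = 13
The minimum is 7.

7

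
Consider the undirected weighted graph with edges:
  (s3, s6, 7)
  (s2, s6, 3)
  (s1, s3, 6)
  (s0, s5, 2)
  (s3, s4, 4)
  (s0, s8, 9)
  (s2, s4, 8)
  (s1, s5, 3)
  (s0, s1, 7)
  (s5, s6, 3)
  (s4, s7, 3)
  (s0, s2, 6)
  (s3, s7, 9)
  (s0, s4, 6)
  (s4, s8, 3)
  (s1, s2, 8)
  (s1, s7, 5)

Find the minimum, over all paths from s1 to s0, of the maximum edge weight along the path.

3

Checking several routes:
s1 -> s5 -> s0: max(3, 2) = 3
s1 -> s7 -> s4 -> s0: max(5, 3, 6) = 6
s1 -> s3 -> s4 -> s0: max(6, 4, 6) = 6
The minimum achievable maximum is 3.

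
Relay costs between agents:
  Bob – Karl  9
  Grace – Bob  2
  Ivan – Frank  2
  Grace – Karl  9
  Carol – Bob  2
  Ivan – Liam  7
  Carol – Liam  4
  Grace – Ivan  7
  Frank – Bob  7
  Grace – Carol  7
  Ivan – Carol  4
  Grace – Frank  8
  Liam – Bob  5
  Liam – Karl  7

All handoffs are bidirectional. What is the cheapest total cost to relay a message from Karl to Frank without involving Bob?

16

Checking several routes:
Karl-Liam-Carol-Ivan-Frank: 7 + 4 + 4 + 2 = 17
Karl-Grace-Frank: 9 + 8 = 17
Karl-Grace-Ivan-Frank: 9 + 7 + 2 = 18
Karl-Grace-Carol-Ivan-Frank: 9 + 7 + 4 + 2 = 22
Karl-Liam-Carol-Grace-Frank: 7 + 4 + 7 + 8 = 26
Karl-Liam-Ivan-Frank: 7 + 7 + 2 = 16
Best route has total 16.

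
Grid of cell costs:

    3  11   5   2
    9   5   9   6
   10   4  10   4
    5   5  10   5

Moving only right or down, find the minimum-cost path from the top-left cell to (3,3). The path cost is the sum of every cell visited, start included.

Best path: r0c0 → r0c1 → r0c2 → r0c3 → r1c3 → r2c3 → r3c3
Cost: 3 + 11 + 5 + 2 + 6 + 4 + 5 = 36

36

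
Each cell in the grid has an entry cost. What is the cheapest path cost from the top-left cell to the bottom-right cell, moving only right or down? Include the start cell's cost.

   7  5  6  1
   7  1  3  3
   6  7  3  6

Path r0c0 -> r0c1 -> r1c1 -> r1c2 -> r1c3 -> r2c3: 7 + 5 + 1 + 3 + 3 + 6 = 25.
(Top row then right column would cost 28.)

25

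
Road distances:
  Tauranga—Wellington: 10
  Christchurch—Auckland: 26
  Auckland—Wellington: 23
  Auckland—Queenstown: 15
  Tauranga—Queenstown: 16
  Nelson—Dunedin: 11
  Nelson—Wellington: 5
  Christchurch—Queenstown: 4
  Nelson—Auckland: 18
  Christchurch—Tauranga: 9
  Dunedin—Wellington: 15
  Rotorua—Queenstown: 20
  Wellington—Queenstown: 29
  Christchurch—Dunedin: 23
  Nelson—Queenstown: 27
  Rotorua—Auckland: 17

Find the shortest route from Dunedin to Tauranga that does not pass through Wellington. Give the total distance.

A few of the Dunedin→Tauranga routes:
Dunedin - Nelson - Queenstown - Christchurch - Tauranga: 11 + 27 + 4 + 9 = 51
Dunedin - Christchurch - Queenstown - Tauranga: 23 + 4 + 16 = 43
Dunedin - Nelson - Auckland - Queenstown - Christchurch - Tauranga: 11 + 18 + 15 + 4 + 9 = 57
Dunedin - Nelson - Auckland - Queenstown - Tauranga: 11 + 18 + 15 + 16 = 60
Dunedin - Nelson - Queenstown - Tauranga: 11 + 27 + 16 = 54
Dunedin - Christchurch - Tauranga: 23 + 9 = 32
The minimum is 32.

32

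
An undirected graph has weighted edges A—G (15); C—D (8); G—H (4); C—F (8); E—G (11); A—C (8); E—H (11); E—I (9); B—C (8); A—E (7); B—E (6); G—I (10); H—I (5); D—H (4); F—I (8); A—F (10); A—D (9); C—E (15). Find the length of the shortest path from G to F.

17

A few of the G→F routes:
G - H - I - F: 4 + 5 + 8 = 17
G - H - D - C - F: 4 + 4 + 8 + 8 = 24
G - A - F: 15 + 10 = 25
G - I - F: 10 + 8 = 18
G - H - D - A - F: 4 + 4 + 9 + 10 = 27
Best route has total 17.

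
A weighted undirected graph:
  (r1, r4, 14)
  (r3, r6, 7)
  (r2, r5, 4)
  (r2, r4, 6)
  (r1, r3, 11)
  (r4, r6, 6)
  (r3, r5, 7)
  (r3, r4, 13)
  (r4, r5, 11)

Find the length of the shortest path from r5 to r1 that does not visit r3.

24

Candidate routes:
r5-r4-r1: 11 + 14 = 25
r5-r2-r4-r1: 4 + 6 + 14 = 24
The minimum is 24.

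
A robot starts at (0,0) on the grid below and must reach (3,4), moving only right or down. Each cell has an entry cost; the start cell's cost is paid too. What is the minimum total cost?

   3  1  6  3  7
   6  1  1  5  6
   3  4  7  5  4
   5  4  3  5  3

23

Path (0,0) (0,1) (1,1) (1,2) (1,3) (2,3) (2,4) (3,4): 3 + 1 + 1 + 1 + 5 + 5 + 4 + 3 = 23.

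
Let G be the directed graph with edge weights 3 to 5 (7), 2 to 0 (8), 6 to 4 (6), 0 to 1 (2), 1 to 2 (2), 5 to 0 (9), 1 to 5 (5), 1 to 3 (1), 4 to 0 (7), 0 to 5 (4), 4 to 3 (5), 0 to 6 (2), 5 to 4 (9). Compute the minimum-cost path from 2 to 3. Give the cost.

Some routes from 2 to 3:
2 → 0 → 1 → 3: 8 + 2 + 1 = 11
2 → 0 → 6 → 4 → 3: 8 + 2 + 6 + 5 = 21
2 → 0 → 5 → 4 → 3: 8 + 4 + 9 + 5 = 26
The minimum is 11.

11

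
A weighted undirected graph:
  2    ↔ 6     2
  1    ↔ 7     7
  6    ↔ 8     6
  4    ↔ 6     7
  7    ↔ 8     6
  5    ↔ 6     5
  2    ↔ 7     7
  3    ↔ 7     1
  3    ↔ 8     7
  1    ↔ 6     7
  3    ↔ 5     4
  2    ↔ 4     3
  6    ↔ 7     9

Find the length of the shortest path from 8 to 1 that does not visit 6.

Candidate routes:
8 - 3 - 7 - 1: 7 + 1 + 7 = 15
8 - 7 - 1: 6 + 7 = 13
The minimum is 13.

13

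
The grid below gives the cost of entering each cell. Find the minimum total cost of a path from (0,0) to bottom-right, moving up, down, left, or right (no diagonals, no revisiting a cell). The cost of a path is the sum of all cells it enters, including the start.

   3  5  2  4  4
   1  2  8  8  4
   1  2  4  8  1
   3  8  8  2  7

27

Best path: r0c0 r1c0 r2c0 r2c1 r2c2 r2c3 r2c4 r3c4
Cost: 3 + 1 + 1 + 2 + 4 + 8 + 1 + 7 = 27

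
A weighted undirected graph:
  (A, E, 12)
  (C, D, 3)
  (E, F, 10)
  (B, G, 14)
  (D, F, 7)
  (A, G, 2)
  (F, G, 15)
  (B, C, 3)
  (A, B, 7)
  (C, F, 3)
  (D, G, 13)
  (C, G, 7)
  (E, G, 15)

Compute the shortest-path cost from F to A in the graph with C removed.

A few of the F→A routes:
F → E → A: 10 + 12 = 22
F → E → G → A: 10 + 15 + 2 = 27
F → D → G → A: 7 + 13 + 2 = 22
F → G → B → A: 15 + 14 + 7 = 36
F → G → A: 15 + 2 = 17
Best route has total 17.

17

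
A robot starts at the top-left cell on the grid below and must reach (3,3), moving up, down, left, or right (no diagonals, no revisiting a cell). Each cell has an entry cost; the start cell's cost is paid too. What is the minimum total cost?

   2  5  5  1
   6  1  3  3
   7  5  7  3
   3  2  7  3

Path (0,0) (0,1) (1,1) (1,2) (1,3) (2,3) (3,3): 2 + 5 + 1 + 3 + 3 + 3 + 3 = 20.

20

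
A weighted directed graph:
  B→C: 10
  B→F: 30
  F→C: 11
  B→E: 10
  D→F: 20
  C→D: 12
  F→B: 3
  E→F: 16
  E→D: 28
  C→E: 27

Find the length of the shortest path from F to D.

23

Comparing a few candidate routes:
F -> B -> C -> D: 3 + 10 + 12 = 25
F -> C -> D: 11 + 12 = 23
F -> C -> E -> D: 11 + 27 + 28 = 66
F -> B -> E -> D: 3 + 10 + 28 = 41
Shortest: 23.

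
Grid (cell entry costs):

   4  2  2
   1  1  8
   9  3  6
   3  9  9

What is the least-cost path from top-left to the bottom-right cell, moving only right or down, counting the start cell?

24

Cheapest: r0c0 → r1c0 → r1c1 → r2c1 → r2c2 → r3c2
  4 + 1 + 1 + 3 + 6 + 9 = 24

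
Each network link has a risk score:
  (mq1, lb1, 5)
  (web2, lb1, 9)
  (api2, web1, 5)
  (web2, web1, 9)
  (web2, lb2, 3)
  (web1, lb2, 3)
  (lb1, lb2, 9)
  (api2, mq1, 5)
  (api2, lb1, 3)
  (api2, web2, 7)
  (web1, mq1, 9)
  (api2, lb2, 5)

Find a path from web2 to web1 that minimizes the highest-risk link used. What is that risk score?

3

Checking several routes:
web2 -> api2 -> web1: max(7, 5) = 7
web2 -> lb2 -> api2 -> web1: max(3, 5, 5) = 5
web2 -> lb1 -> mq1 -> api2 -> web1: max(9, 5, 5, 5) = 9
web2 -> lb1 -> mq1 -> api2 -> lb2 -> web1: max(9, 5, 5, 5, 3) = 9
web2 -> lb2 -> web1: max(3, 3) = 3
web2 -> api2 -> lb2 -> web1: max(7, 5, 3) = 7
Best route has worst link 3.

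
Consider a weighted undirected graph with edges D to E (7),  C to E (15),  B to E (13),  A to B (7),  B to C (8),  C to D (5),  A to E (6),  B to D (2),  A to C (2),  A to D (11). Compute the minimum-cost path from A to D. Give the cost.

Some routes from A to D:
A -> B -> C -> D: 7 + 8 + 5 = 20
A -> B -> D: 7 + 2 = 9
A -> C -> D: 2 + 5 = 7
A -> E -> D: 6 + 7 = 13
A -> C -> B -> D: 2 + 8 + 2 = 12
A -> D: 11
Shortest: 7.

7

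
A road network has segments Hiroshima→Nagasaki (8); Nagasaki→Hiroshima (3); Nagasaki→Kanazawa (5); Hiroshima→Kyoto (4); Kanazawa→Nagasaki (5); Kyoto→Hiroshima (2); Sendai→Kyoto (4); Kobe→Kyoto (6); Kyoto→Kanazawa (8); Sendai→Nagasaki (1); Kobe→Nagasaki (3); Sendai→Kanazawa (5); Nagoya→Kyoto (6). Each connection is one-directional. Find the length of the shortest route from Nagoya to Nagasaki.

Candidate routes:
Nagoya-Kyoto-Hiroshima-Nagasaki: 6 + 2 + 8 = 16
Nagoya-Kyoto-Kanazawa-Nagasaki: 6 + 8 + 5 = 19
The minimum is 16 km.

16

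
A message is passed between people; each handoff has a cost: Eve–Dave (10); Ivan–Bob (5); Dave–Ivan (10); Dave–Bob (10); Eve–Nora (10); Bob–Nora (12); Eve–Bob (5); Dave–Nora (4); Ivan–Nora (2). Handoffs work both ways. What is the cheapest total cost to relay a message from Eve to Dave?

10

Checking several routes:
Eve → Dave: 10
Eve → Bob → Dave: 5 + 10 = 15
Eve → Nora → Dave: 10 + 4 = 14
The minimum is 10.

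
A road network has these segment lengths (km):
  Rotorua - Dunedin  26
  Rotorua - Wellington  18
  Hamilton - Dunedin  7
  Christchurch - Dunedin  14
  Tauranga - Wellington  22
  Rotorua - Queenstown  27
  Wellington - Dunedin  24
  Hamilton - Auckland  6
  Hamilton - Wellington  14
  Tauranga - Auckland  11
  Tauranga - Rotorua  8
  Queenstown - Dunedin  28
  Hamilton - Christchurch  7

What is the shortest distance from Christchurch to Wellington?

21

A few of the Christchurch→Wellington routes:
Christchurch → Hamilton → Wellington: 7 + 14 = 21
Christchurch → Dunedin → Hamilton → Wellington: 14 + 7 + 14 = 35
Christchurch → Dunedin → Wellington: 14 + 24 = 38
Shortest: 21 km.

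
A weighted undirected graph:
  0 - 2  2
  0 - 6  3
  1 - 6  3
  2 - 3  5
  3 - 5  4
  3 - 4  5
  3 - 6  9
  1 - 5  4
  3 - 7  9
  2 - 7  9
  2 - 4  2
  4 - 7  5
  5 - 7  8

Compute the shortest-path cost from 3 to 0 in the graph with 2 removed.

Candidate routes:
3 → 7 → 5 → 1 → 6 → 0: 9 + 8 + 4 + 3 + 3 = 27
3 → 4 → 7 → 5 → 1 → 6 → 0: 5 + 5 + 8 + 4 + 3 + 3 = 28
3 → 6 → 0: 9 + 3 = 12
3 → 5 → 1 → 6 → 0: 4 + 4 + 3 + 3 = 14
Shortest: 12.

12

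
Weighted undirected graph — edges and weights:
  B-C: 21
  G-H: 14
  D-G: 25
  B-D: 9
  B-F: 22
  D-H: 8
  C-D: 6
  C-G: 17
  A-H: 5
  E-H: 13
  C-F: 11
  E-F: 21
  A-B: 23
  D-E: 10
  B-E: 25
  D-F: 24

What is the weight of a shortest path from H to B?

Comparing a few candidate routes:
H-D-C-B: 8 + 6 + 21 = 35
H-E-D-B: 13 + 10 + 9 = 32
H-A-B: 5 + 23 = 28
H-E-B: 13 + 25 = 38
H-D-B: 8 + 9 = 17
Best route has total 17.

17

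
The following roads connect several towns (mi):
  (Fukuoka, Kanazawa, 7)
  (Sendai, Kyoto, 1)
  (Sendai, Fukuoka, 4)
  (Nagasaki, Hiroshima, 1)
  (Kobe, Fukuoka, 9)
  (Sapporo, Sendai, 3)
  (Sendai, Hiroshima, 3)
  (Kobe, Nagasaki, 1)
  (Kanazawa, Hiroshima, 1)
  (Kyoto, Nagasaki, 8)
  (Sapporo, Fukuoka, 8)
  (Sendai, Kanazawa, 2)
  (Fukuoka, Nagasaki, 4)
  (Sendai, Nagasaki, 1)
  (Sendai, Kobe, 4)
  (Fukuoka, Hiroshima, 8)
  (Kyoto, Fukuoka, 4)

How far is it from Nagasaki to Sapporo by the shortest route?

4

Checking several routes:
Nagasaki-Kobe-Sendai-Sapporo: 1 + 4 + 3 = 8
Nagasaki-Sendai-Sapporo: 1 + 3 = 4
Nagasaki-Hiroshima-Sendai-Sapporo: 1 + 3 + 3 = 7
Nagasaki-Fukuoka-Sendai-Sapporo: 4 + 4 + 3 = 11
Nagasaki-Hiroshima-Kanazawa-Sendai-Sapporo: 1 + 1 + 2 + 3 = 7
Shortest: 4 mi.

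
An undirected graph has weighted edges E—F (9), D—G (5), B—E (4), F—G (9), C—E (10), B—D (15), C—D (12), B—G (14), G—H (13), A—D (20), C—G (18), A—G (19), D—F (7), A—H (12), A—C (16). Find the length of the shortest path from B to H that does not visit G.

Comparing a few candidate routes:
B → E → F → D → C → A → H: 4 + 9 + 7 + 12 + 16 + 12 = 60
B → D → A → H: 15 + 20 + 12 = 47
B → E → C → A → H: 4 + 10 + 16 + 12 = 42
B → E → C → D → A → H: 4 + 10 + 12 + 20 + 12 = 58
B → D → C → A → H: 15 + 12 + 16 + 12 = 55
B → E → F → D → A → H: 4 + 9 + 7 + 20 + 12 = 52
The minimum is 42.

42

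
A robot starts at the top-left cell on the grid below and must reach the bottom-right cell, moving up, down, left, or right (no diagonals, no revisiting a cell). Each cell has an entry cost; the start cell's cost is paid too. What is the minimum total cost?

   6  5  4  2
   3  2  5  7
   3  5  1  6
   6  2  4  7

Take r0c0 → r1c0 → r1c1 → r1c2 → r2c2 → r3c2 → r3c3 for a total of 6 + 3 + 2 + 5 + 1 + 4 + 7 = 28.

28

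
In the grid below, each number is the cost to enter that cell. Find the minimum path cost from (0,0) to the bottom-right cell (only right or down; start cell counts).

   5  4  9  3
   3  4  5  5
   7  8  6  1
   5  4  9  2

Cheapest: [0,0] -> [1,0] -> [1,1] -> [1,2] -> [1,3] -> [2,3] -> [3,3]
  5 + 3 + 4 + 5 + 5 + 1 + 2 = 25

25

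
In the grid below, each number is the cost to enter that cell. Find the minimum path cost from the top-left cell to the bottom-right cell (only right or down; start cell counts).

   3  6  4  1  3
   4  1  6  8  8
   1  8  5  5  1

25

Path [0,0] → [1,0] → [1,1] → [1,2] → [2,2] → [2,3] → [2,4]: 3 + 4 + 1 + 6 + 5 + 5 + 1 = 25.
For comparison, the top-then-right route costs 26.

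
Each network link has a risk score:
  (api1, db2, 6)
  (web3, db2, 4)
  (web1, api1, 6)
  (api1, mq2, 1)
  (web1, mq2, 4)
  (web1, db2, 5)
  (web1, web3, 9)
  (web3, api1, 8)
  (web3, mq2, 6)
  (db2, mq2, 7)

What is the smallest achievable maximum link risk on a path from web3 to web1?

5

Comparing a few candidate routes:
web3 - db2 - web1: max(4, 5) = 5
web3 - mq2 - web1: max(6, 4) = 6
web3 - mq2 - api1 - db2 - web1: max(6, 1, 6, 5) = 6
web3 - mq2 - api1 - web1: max(6, 1, 6) = 6
web3 - db2 - api1 - mq2 - web1: max(4, 6, 1, 4) = 6
Best route has worst link 5.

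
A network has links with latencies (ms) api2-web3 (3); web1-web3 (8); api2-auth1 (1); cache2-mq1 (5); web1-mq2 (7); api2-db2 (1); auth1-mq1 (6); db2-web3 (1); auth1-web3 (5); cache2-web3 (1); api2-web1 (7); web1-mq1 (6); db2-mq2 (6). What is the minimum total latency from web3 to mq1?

6

Checking several routes:
web3 → api2 → auth1 → mq1: 3 + 1 + 6 = 10
web3 → auth1 → mq1: 5 + 6 = 11
web3 → db2 → api2 → auth1 → mq1: 1 + 1 + 1 + 6 = 9
web3 → cache2 → mq1: 1 + 5 = 6
Best route has total 6 ms.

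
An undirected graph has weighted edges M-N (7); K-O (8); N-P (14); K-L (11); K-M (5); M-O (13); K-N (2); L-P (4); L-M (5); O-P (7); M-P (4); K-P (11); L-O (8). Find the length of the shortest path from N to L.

12

Checking several routes:
N → M → L: 7 + 5 = 12
N → K → L: 2 + 11 = 13
N → M → P → L: 7 + 4 + 4 = 15
N → K → M → L: 2 + 5 + 5 = 12
The minimum is 12.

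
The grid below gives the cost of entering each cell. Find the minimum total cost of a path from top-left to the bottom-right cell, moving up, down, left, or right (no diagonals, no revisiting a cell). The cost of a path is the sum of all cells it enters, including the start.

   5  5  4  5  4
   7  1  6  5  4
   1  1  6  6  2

Path (0,0) -> (0,1) -> (1,1) -> (2,1) -> (2,2) -> (2,3) -> (2,4): 5 + 5 + 1 + 1 + 6 + 6 + 2 = 26.

26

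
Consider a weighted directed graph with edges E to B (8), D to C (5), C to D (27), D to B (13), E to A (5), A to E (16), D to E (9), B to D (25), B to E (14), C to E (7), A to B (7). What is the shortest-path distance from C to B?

15

Comparing a few candidate routes:
C→E→A→B: 7 + 5 + 7 = 19
C→E→B: 7 + 8 = 15
C→D→B: 27 + 13 = 40
The minimum is 15.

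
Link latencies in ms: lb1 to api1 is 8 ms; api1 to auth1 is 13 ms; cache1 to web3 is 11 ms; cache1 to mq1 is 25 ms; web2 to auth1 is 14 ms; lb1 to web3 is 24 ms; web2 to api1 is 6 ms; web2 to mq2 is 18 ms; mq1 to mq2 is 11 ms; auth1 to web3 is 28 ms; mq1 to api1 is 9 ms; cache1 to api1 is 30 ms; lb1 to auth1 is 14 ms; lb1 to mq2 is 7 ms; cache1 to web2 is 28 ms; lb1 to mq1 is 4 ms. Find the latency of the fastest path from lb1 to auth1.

Comparing a few candidate routes:
lb1 -> mq2 -> web2 -> auth1: 7 + 18 + 14 = 39
lb1 -> api1 -> auth1: 8 + 13 = 21
lb1 -> mq1 -> api1 -> auth1: 4 + 9 + 13 = 26
lb1 -> auth1: 14
lb1 -> mq1 -> api1 -> web2 -> auth1: 4 + 9 + 6 + 14 = 33
lb1 -> api1 -> web2 -> auth1: 8 + 6 + 14 = 28
The minimum is 14 ms.

14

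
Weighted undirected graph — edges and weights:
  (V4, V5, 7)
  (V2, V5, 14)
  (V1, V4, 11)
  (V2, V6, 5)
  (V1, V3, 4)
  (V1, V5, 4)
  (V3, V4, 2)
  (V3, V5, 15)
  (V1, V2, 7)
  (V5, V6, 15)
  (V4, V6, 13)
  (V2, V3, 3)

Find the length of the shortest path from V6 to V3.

Comparing a few candidate routes:
V6 -> V2 -> V3: 5 + 3 = 8
V6 -> V2 -> V1 -> V3: 5 + 7 + 4 = 16
V6 -> V5 -> V4 -> V3: 15 + 7 + 2 = 24
V6 -> V5 -> V1 -> V3: 15 + 4 + 4 = 23
V6 -> V4 -> V3: 13 + 2 = 15
Shortest: 8.

8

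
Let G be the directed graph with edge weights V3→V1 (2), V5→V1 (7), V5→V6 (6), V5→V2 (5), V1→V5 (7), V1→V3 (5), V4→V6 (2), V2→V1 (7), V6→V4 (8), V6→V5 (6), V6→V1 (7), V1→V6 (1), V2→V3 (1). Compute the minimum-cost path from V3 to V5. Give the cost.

Candidate routes:
V3-V1-V6-V5: 2 + 1 + 6 = 9
V3-V1-V5: 2 + 7 = 9
Best route has total 9.

9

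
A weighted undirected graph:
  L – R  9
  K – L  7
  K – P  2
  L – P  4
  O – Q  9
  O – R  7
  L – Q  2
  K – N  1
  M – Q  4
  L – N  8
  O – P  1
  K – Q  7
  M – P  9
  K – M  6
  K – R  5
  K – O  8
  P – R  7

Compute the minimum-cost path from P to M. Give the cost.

8

Comparing a few candidate routes:
P - K - M: 2 + 6 = 8
P - L - Q - M: 4 + 2 + 4 = 10
P - M: 9
P - K - L - Q - M: 2 + 7 + 2 + 4 = 15
P - O - Q - M: 1 + 9 + 4 = 14
P - K - Q - M: 2 + 7 + 4 = 13
Best route has total 8.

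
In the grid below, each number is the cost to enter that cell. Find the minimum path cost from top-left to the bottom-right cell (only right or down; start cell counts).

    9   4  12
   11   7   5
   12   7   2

27

One optimal route is (0,0) -> (0,1) -> (1,1) -> (1,2) -> (2,2).
Its cost is 9 + 4 + 7 + 5 + 2 = 27.
(Top row then right column would cost 32.)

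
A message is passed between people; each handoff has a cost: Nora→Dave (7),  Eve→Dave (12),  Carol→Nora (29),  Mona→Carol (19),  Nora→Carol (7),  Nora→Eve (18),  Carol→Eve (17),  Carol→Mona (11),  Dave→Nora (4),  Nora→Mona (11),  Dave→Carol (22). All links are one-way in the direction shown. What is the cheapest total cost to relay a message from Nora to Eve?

18

Routes from Nora to Eve:
Nora-Mona-Carol-Eve: 11 + 19 + 17 = 47
Nora-Carol-Eve: 7 + 17 = 24
Nora-Dave-Carol-Eve: 7 + 22 + 17 = 46
Nora-Eve: 18
The minimum is 18.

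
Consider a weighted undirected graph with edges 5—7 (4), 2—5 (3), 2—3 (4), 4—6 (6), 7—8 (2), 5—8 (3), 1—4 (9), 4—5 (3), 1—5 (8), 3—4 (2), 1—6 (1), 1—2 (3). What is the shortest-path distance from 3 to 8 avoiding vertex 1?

Candidate routes:
3 -> 2 -> 5 -> 7 -> 8: 4 + 3 + 4 + 2 = 13
3 -> 4 -> 5 -> 7 -> 8: 2 + 3 + 4 + 2 = 11
3 -> 2 -> 5 -> 8: 4 + 3 + 3 = 10
3 -> 4 -> 5 -> 8: 2 + 3 + 3 = 8
The minimum is 8.

8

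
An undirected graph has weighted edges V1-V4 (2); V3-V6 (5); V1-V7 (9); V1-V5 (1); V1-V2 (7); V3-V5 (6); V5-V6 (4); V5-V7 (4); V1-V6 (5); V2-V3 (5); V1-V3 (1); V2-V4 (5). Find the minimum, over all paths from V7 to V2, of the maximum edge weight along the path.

Some routes from V7 to V2:
V7-V5-V6-V1-V3-V2: max(4, 4, 5, 1, 5) = 5
V7-V5-V6-V3-V2: max(4, 4, 5, 5) = 5
V7-V5-V1-V6-V3-V2: max(4, 1, 5, 5, 5) = 5
V7-V5-V6-V1-V4-V2: max(4, 4, 5, 2, 5) = 5
V7-V5-V6-V3-V1-V4-V2: max(4, 4, 5, 1, 2, 5) = 5
The minimum achievable maximum is 5.

5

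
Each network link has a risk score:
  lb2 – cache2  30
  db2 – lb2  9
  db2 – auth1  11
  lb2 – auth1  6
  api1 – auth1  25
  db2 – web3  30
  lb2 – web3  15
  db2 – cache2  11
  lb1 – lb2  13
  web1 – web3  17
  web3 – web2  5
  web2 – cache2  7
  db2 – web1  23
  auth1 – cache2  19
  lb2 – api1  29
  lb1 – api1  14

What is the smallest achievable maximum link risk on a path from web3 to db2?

Checking several routes:
web3 -> web2 -> cache2 -> db2: max(5, 7, 11) = 11
web3 -> web2 -> cache2 -> auth1 -> lb2 -> db2: max(5, 7, 19, 6, 9) = 19
web3 -> lb2 -> auth1 -> db2: max(15, 6, 11) = 15
web3 -> lb2 -> auth1 -> cache2 -> db2: max(15, 6, 19, 11) = 19
web3 -> lb2 -> db2: max(15, 9) = 15
web3 -> web2 -> cache2 -> auth1 -> db2: max(5, 7, 19, 11) = 19
Smallest bottleneck: 11.

11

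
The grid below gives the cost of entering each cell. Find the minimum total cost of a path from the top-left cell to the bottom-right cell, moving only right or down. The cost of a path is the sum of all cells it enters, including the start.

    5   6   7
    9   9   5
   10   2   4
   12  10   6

32

Path (0,0) (0,1) (1,1) (2,1) (2,2) (3,2): 5 + 6 + 9 + 2 + 4 + 6 = 32.
For comparison, the top-then-right route costs 33.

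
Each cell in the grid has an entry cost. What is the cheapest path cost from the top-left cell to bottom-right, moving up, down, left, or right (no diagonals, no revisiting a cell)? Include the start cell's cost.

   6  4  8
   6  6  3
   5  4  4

Path (0,0) (0,1) (1,1) (1,2) (2,2): 6 + 4 + 6 + 3 + 4 = 23.

23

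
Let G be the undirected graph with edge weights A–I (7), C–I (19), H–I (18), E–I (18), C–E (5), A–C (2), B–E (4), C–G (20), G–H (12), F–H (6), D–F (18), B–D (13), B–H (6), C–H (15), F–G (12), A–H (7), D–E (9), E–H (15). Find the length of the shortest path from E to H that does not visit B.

14

A few of the E→H routes:
E-C-A-I-H: 5 + 2 + 7 + 18 = 32
E-H: 15
E-C-A-H: 5 + 2 + 7 = 14
E-C-H: 5 + 15 = 20
The minimum is 14.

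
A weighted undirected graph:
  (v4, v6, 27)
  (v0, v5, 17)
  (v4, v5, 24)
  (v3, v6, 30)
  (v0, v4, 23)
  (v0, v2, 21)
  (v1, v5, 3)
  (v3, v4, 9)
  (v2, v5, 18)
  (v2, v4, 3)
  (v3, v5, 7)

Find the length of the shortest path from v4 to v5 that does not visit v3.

21

Paths from v4 to v5 avoiding v3:
v4 - v0 - v2 - v5: 23 + 21 + 18 = 62
v4 - v2 - v0 - v5: 3 + 21 + 17 = 41
v4 - v5: 24
v4 - v0 - v5: 23 + 17 = 40
v4 - v2 - v5: 3 + 18 = 21
Best route has total 21.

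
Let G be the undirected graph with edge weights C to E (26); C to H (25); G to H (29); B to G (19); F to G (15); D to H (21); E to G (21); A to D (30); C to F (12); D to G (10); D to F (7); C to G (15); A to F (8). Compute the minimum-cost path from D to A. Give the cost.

Some routes from D to A:
D → H → G → F → A: 21 + 29 + 15 + 8 = 73
D → G → C → F → A: 10 + 15 + 12 + 8 = 45
D → G → F → A: 10 + 15 + 8 = 33
D → H → C → F → A: 21 + 25 + 12 + 8 = 66
D → A: 30
D → F → A: 7 + 8 = 15
Shortest: 15.

15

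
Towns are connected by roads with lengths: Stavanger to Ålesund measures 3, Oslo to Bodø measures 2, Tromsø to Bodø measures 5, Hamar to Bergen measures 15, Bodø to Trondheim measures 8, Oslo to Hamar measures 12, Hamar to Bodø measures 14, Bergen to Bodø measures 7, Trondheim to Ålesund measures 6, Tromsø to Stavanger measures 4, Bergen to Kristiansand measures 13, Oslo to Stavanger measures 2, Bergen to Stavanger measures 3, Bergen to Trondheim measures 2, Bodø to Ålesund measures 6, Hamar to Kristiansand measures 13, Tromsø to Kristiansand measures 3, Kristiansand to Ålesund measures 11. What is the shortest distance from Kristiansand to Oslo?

9

A few of the Kristiansand→Oslo routes:
Kristiansand-Tromsø-Stavanger-Oslo: 3 + 4 + 2 = 9
Kristiansand-Tromsø-Bodø-Oslo: 3 + 5 + 2 = 10
Kristiansand-Ålesund-Stavanger-Oslo: 11 + 3 + 2 = 16
Kristiansand-Bergen-Stavanger-Oslo: 13 + 3 + 2 = 18
The minimum is 9.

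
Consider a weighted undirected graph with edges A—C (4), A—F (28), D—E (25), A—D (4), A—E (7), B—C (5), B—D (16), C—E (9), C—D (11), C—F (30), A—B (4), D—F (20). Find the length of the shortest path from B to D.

8

Checking several routes:
B -> A -> C -> D: 4 + 4 + 11 = 19
B -> C -> D: 5 + 11 = 16
B -> C -> A -> D: 5 + 4 + 4 = 13
B -> D: 16
B -> C -> E -> A -> D: 5 + 9 + 7 + 4 = 25
B -> A -> D: 4 + 4 = 8
Best route has total 8.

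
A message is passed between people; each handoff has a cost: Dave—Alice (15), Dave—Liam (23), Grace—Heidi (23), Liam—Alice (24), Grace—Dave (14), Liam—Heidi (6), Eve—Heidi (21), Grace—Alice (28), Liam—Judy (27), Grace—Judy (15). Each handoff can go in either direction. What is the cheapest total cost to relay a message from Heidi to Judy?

A few of the Heidi→Judy routes:
Heidi-Grace-Judy: 23 + 15 = 38
Heidi-Liam-Judy: 6 + 27 = 33
Heidi-Liam-Alice-Grace-Judy: 6 + 24 + 28 + 15 = 73
Heidi-Liam-Dave-Grace-Judy: 6 + 23 + 14 + 15 = 58
Heidi-Liam-Alice-Dave-Grace-Judy: 6 + 24 + 15 + 14 + 15 = 74
The minimum is 33.

33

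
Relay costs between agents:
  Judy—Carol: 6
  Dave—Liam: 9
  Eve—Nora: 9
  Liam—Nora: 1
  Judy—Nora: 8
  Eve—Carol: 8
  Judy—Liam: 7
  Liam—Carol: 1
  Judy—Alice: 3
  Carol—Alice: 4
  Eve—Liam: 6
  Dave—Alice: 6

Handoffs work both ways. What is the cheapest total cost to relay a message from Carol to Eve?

Some routes from Carol to Eve:
Carol - Judy - Liam - Eve: 6 + 7 + 6 = 19
Carol - Liam - Eve: 1 + 6 = 7
Carol - Liam - Nora - Eve: 1 + 1 + 9 = 11
Carol - Alice - Judy - Liam - Eve: 4 + 3 + 7 + 6 = 20
Carol - Eve: 8
Shortest: 7.

7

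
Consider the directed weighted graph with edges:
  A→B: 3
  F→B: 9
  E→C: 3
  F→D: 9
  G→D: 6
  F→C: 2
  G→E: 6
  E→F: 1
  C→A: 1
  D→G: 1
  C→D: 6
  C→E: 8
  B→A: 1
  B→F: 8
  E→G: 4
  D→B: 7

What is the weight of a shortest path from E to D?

9

Candidate routes:
E → F → C → D: 1 + 2 + 6 = 9
E → C → A → B → F → D: 3 + 1 + 3 + 8 + 9 = 24
E → G → D: 4 + 6 = 10
E → F → D: 1 + 9 = 10
E → C → D: 3 + 6 = 9
The minimum is 9.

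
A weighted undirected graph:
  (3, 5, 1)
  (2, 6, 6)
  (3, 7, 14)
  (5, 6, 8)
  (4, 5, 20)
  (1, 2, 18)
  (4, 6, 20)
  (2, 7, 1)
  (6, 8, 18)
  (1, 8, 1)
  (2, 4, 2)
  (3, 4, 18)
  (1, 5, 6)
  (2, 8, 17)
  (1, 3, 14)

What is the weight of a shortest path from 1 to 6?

Checking several routes:
1 → 2 → 6: 18 + 6 = 24
1 → 5 → 3 → 7 → 2 → 6: 6 + 1 + 14 + 1 + 6 = 28
1 → 8 → 2 → 6: 1 + 17 + 6 = 24
1 → 5 → 6: 6 + 8 = 14
1 → 8 → 6: 1 + 18 = 19
1 → 3 → 5 → 6: 14 + 1 + 8 = 23
The minimum is 14.

14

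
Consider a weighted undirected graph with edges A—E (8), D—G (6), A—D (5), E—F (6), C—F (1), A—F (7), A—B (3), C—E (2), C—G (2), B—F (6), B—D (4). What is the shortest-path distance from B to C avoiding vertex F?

Some routes from B to C avoiding F:
B-A-E-C: 3 + 8 + 2 = 13
B-A-D-G-C: 3 + 5 + 6 + 2 = 16
B-D-G-C: 4 + 6 + 2 = 12
The minimum is 12.

12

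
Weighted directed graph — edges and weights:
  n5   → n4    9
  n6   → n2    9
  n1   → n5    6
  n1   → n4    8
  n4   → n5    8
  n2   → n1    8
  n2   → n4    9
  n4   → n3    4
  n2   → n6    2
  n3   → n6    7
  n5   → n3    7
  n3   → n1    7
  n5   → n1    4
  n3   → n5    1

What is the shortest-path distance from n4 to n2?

Routes from n4 to n2:
n4 - n5 - n3 - n6 - n2: 8 + 7 + 7 + 9 = 31
n4 - n3 - n6 - n2: 4 + 7 + 9 = 20
Shortest: 20.

20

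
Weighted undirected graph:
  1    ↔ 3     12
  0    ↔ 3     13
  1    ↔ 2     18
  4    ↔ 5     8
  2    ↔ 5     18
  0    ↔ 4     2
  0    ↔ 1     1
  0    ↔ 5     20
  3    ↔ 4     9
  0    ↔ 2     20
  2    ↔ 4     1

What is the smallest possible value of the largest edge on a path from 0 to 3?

9

Some routes from 0 to 3:
0 - 1 - 3: max(1, 12) = 12
0 - 4 - 2 - 1 - 3: max(2, 1, 18, 12) = 18
0 - 3: max(13) = 13
0 - 4 - 5 - 2 - 1 - 3: max(2, 8, 18, 18, 12) = 18
0 - 4 - 3: max(2, 9) = 9
Smallest bottleneck: 9.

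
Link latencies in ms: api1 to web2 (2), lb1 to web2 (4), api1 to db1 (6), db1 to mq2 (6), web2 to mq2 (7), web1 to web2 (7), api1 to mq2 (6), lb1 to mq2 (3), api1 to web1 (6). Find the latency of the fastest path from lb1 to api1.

6

Comparing a few candidate routes:
lb1 → web2 → api1: 4 + 2 = 6
lb1 → mq2 → web2 → api1: 3 + 7 + 2 = 12
lb1 → mq2 → db1 → api1: 3 + 6 + 6 = 15
lb1 → mq2 → api1: 3 + 6 = 9
Best route has total 6 ms.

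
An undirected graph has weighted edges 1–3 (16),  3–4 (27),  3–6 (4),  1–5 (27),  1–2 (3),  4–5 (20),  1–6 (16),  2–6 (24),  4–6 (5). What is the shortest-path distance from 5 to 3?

Checking several routes:
5 -> 4 -> 6 -> 3: 20 + 5 + 4 = 29
5 -> 1 -> 6 -> 3: 27 + 16 + 4 = 47
5 -> 1 -> 3: 27 + 16 = 43
5 -> 4 -> 3: 20 + 27 = 47
The minimum is 29.

29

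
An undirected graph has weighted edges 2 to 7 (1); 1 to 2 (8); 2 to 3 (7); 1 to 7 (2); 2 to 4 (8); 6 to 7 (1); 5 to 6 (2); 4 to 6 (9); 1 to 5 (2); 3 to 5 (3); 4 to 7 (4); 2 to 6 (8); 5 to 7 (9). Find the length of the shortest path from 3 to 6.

5

Comparing a few candidate routes:
3→5→6: 3 + 2 = 5
3→2→7→1→5→6: 7 + 1 + 2 + 2 + 2 = 14
3→5→1→7→6: 3 + 2 + 2 + 1 = 8
3→5→7→6: 3 + 9 + 1 = 13
3→2→7→6: 7 + 1 + 1 = 9
The minimum is 5.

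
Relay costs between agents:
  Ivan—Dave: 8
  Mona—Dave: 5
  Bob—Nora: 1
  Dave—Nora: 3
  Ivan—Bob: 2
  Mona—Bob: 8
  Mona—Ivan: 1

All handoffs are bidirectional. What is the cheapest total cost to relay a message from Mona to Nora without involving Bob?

Routes from Mona to Nora avoiding Bob:
Mona -> Dave -> Nora: 5 + 3 = 8
Mona -> Ivan -> Dave -> Nora: 1 + 8 + 3 = 12
Best route has total 8.

8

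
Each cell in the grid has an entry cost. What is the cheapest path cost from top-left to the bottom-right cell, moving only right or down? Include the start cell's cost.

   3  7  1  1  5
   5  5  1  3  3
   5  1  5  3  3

Cheapest: (0,0) -> (0,1) -> (0,2) -> (0,3) -> (1,3) -> (1,4) -> (2,4)
  3 + 7 + 1 + 1 + 3 + 3 + 3 = 21
For comparison, the top-then-right route costs 23.

21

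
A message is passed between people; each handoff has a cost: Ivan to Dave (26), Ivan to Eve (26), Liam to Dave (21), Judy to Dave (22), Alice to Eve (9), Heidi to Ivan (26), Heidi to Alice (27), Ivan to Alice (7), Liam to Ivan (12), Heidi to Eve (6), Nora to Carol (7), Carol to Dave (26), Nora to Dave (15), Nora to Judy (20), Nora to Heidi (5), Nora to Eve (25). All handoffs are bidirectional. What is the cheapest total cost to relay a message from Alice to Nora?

20

Comparing a few candidate routes:
Alice-Eve-Nora: 9 + 25 = 34
Alice-Heidi-Nora: 27 + 5 = 32
Alice-Ivan-Heidi-Nora: 7 + 26 + 5 = 38
Alice-Eve-Heidi-Nora: 9 + 6 + 5 = 20
The minimum is 20.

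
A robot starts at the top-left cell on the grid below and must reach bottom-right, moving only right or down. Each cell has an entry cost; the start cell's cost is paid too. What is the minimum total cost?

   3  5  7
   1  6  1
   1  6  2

13

Path r0c0 -> r1c0 -> r1c1 -> r1c2 -> r2c2: 3 + 1 + 6 + 1 + 2 = 13.
For comparison, the top-then-right route costs 18.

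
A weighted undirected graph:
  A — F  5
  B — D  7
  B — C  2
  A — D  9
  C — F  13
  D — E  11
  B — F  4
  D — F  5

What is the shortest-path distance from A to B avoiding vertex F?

16

Candidate routes:
A→D→B: 9 + 7 = 16
The minimum is 16.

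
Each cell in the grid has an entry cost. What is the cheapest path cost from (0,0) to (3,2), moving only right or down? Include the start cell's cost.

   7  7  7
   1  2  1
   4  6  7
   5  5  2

One optimal route is [0,0] [1,0] [1,1] [1,2] [2,2] [3,2].
Its cost is 7 + 1 + 2 + 1 + 7 + 2 = 20.

20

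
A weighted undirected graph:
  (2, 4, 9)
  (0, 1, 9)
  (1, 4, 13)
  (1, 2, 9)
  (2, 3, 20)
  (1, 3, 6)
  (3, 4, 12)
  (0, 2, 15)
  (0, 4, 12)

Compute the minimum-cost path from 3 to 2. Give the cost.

15

Comparing a few candidate routes:
3-4-2: 12 + 9 = 21
3-1-2: 6 + 9 = 15
3-1-4-2: 6 + 13 + 9 = 28
3-1-0-2: 6 + 9 + 15 = 30
3-2: 20
3-4-1-2: 12 + 13 + 9 = 34
Best route has total 15.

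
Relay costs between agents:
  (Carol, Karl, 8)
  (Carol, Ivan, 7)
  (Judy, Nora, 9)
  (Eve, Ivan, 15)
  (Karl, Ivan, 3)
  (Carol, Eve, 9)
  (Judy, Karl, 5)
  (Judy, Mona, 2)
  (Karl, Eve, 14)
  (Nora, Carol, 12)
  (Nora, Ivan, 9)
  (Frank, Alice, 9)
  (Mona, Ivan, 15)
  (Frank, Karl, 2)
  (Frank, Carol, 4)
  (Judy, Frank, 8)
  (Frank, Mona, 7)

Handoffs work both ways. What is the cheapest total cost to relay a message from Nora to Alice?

23

Some routes from Nora to Alice:
Nora→Carol→Frank→Alice: 12 + 4 + 9 = 25
Nora→Judy→Karl→Frank→Alice: 9 + 5 + 2 + 9 = 25
Nora→Ivan→Karl→Frank→Alice: 9 + 3 + 2 + 9 = 23
Shortest: 23.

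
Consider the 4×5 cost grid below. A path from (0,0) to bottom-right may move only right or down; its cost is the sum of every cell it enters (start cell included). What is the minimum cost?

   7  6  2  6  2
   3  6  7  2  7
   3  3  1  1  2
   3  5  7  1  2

One optimal route is [0,0] → [1,0] → [2,0] → [2,1] → [2,2] → [2,3] → [3,3] → [3,4].
Its cost is 7 + 3 + 3 + 3 + 1 + 1 + 1 + 2 = 21.

21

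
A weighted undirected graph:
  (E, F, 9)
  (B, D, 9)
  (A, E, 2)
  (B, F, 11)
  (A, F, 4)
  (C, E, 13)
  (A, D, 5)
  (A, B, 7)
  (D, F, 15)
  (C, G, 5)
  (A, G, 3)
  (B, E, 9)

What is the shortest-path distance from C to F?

Some routes from C to F:
C → G → A → B → F: 5 + 3 + 7 + 11 = 26
C → E → A → F: 13 + 2 + 4 = 19
C → E → F: 13 + 9 = 22
C → G → A → F: 5 + 3 + 4 = 12
C → G → A → E → F: 5 + 3 + 2 + 9 = 19
The minimum is 12.

12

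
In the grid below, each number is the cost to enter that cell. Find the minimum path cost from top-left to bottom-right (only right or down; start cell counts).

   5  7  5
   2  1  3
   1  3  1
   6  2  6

18

Take r0c0→r1c0→r1c1→r1c2→r2c2→r3c2 for a total of 5 + 2 + 1 + 3 + 1 + 6 = 18.
(Top row then right column would cost 27.)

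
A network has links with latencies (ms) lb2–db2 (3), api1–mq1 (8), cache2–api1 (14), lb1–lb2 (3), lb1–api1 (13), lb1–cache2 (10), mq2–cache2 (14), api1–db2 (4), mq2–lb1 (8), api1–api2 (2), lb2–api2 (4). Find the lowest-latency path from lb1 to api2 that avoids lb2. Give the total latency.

Paths from lb1 to api2 avoiding lb2:
lb1 → cache2 → api1 → api2: 10 + 14 + 2 = 26
lb1 → api1 → api2: 13 + 2 = 15
lb1 → mq2 → cache2 → api1 → api2: 8 + 14 + 14 + 2 = 38
The minimum is 15 ms.

15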